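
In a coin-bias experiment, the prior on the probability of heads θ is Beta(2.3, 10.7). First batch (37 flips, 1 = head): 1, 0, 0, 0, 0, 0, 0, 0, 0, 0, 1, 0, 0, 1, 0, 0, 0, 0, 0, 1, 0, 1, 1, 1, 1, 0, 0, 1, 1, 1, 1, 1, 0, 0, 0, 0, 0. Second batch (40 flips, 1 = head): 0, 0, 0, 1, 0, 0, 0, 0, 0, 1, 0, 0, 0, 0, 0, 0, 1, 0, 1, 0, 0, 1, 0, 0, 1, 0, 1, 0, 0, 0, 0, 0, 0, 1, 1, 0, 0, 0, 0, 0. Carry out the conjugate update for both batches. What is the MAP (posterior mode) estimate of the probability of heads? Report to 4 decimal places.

0.2648

The Beta prior is conjugate to a Binomial/Bernoulli likelihood; the update adds successes to α and failures to β.
After batch 1: Beta(2.3+13, 10.7+24) = Beta(15.3, 34.7).
After batch 2: Beta(15.3+9, 34.7+31) = Beta(24.3, 65.7).
Mode of Beta(a,b) for a,b>1 is (a−1)/(a+b−2) = 23.3/88.0 = 0.2648.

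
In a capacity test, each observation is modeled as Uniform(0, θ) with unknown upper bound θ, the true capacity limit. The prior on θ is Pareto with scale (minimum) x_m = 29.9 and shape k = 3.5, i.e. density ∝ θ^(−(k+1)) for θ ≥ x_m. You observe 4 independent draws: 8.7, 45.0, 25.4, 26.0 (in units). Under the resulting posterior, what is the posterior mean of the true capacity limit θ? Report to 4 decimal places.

51.9231

A Pareto(scale x_m, shape k) prior on the upper bound θ of Uniform(0, θ) is conjugate: posterior is Pareto(max(x_m, max xᵢ), k + n).
Sample maximum = 45.0; prior scale x_m = 29.9 → posterior scale = max = 45.0.
Posterior shape = 3.5 + 4 = 7.5.
E[θ|data] = k·x_m/(k−1) = 7.5·45.0/6.5 = 51.9231.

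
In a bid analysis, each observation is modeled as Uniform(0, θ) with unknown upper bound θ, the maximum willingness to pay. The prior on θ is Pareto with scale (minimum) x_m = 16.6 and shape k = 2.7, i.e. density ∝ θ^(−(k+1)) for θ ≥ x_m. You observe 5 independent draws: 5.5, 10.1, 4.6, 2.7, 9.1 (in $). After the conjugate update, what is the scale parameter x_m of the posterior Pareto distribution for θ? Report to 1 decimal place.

A Pareto(scale x_m, shape k) prior on the upper bound θ of Uniform(0, θ) is conjugate: posterior is Pareto(max(x_m, max xᵢ), k + n).
Sample maximum = 10.1; prior scale x_m = 16.6 → posterior scale = max = 16.6.
Posterior shape = 2.7 + 5 = 7.7.
Posterior scale x_m = 16.6.

16.6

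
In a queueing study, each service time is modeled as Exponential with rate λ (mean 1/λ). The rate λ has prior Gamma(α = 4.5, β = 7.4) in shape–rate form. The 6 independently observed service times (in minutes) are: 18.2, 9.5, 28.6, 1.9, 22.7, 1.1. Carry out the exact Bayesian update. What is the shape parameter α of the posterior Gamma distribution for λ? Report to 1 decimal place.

10.5

With a Gamma(shape α, rate β) prior on the exponential rate λ, the posterior after n observations with total T = Σxᵢ is Gamma(α+n, β+T).
Sum of observations T = 82.0 minutes; n = 6.
Posterior: Gamma(4.5+6, 7.4+82.0) = Gamma(10.5, 89.4).
Posterior α = 10.5.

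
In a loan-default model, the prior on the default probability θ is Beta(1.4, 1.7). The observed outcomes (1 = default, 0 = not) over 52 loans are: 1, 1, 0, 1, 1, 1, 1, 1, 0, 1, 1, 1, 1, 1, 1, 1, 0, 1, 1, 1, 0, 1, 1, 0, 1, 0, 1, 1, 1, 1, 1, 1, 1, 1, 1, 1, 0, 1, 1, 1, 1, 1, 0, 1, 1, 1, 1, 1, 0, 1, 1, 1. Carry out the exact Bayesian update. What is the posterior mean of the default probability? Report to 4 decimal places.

The Beta prior is conjugate to a Binomial/Bernoulli likelihood; the update adds successes to α and failures to β.
Posterior: Beta(α+k, β+n−k) = Beta(1.4+43, 1.7+9) = Beta(44.4, 10.7).
Posterior mean = α/(α+β) = 44.4/55.1 = 0.8058.

0.8058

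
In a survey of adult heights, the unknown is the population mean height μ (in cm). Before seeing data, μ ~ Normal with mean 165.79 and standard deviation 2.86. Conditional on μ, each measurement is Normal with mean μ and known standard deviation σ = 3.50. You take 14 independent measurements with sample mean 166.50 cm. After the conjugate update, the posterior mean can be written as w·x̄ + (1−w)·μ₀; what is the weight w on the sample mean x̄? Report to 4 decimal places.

For Normal data with known variance σ², a Normal(μ₀, σ₀²) prior on μ is conjugate. Posterior precision = 1/σ₀² + n/σ²; posterior mean is the precision-weighted average of μ₀ and x̄.
σ₀² = 2.86² = 8.1796, σ² = 3.50² = 12.25. Prior precision 1/σ₀² = 1/8.1796; data precision n/σ² = 14/12.25.
w = (n/σ²)/(1/σ₀² + n/σ²) = n·σ₀²/(σ² + n·σ₀²) = 14·8.1796/(12.25 + 14·8.1796) = 114.5144/126.7644 = 0.9034.

0.9034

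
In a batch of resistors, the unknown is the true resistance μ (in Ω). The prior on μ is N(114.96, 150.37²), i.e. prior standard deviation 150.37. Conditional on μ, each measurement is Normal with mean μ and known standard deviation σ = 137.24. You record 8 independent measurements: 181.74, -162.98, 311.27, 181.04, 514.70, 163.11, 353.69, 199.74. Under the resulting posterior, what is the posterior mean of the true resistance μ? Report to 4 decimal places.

For Normal data with known variance σ², a Normal(μ₀, σ₀²) prior on μ is conjugate. Posterior precision = 1/σ₀² + n/σ²; posterior mean is the precision-weighted average of μ₀ and x̄.
Σxᵢ = 181.74 + (-162.98) + 311.27 + 181.04 + 514.70 + 163.11 + 353.69 + 199.74 = 1742.31, so n·x̄ = 1742.31.
σ₀² = 150.37² = 22611.1369, σ² = 137.24² = 18834.8176; σ² + n·σ₀² = 18834.8176 + 8·22611.1369 = 199723.9128.
Posterior mean = (μ₀/σ₀² + n·x̄/σ²)/(1/σ₀² + n/σ²) = (σ²·μ₀ + σ₀²·n·x̄)/(σ² + n·σ₀²) = (18834.8176·114.96 + 22611.1369·1742.31)/199723.9128 = 41560860.563535/199723.9128 = 208.0916.

208.0916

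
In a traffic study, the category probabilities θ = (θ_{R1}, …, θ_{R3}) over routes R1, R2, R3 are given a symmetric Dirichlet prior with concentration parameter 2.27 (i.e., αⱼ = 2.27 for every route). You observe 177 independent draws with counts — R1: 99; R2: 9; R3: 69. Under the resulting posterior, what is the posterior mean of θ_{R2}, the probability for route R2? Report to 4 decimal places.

0.0613

The Dirichlet prior is conjugate to the Multinomial likelihood: each posterior αⱼ = prior αⱼ + observed count nⱼ.
Posterior concentration: (101.27, 11.27, 71.27), total = 183.81.
E[θ_{R2}|data] = α_{R2}/Σα = 11.27/183.81 = 0.0613.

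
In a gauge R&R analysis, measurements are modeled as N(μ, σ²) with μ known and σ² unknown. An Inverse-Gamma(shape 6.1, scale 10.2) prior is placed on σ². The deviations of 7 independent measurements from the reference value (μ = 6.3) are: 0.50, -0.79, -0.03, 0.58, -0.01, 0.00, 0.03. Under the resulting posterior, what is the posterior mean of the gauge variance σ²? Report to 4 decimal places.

With known mean μ and an Inverse-Gamma(α, β) prior on σ², the Normal likelihood is conjugate: posterior is Inv-Gamma(α + n/2, β + Σ(xᵢ−μ)²/2).
Σ(xᵢ−μ)² = (0.50)² + (-0.79)² + (-0.03)² + (0.58)² + (-0.01)² + (0.00)² + (0.03)² = 1.2124.
Posterior: Inv-Gamma(6.1 + 7/2, 10.2 + 1.2124/2) = Inv-Gamma(9.60, 10.80620).
E[σ²|data] = β/(α−1) = 10.80620/8.60 = 1.2565.

1.2565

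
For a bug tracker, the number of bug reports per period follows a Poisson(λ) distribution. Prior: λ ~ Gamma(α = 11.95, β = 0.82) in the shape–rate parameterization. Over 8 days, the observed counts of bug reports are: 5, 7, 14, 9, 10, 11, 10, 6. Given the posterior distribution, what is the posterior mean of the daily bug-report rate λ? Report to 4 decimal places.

With a Gamma(shape α, rate β) prior, the Poisson likelihood is conjugate: the posterior is Gamma(α + ΣXᵢ, β + n).
Sum of counts S = 72 over n = 8 days.
Posterior: Gamma(α+S, β+n) = Gamma(11.95+72, 0.82+8) = Gamma(83.95, 8.82).
Posterior mean = α/β = 83.95/8.82 = 9.5181.

9.5181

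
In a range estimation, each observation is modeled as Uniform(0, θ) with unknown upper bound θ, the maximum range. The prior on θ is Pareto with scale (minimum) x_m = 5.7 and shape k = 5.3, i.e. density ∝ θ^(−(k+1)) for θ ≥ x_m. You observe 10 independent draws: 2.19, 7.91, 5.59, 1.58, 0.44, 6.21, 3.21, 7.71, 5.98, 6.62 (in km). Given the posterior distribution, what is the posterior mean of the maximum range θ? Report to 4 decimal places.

8.4631

A Pareto(scale x_m, shape k) prior on the upper bound θ of Uniform(0, θ) is conjugate: posterior is Pareto(max(x_m, max xᵢ), k + n).
Sample maximum = 7.91; prior scale x_m = 5.7 → posterior scale = max = 7.91.
Posterior shape = 5.3 + 10 = 15.3.
E[θ|data] = k·x_m/(k−1) = 15.3·7.91/14.3 = 8.4631.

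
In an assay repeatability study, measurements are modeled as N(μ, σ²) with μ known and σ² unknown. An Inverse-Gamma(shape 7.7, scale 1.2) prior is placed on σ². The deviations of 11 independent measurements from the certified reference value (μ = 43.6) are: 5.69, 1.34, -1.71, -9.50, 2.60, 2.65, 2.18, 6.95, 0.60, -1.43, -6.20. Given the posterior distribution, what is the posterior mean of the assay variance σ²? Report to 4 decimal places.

9.7307

With known mean μ and an Inverse-Gamma(α, β) prior on σ², the Normal likelihood is conjugate: posterior is Inv-Gamma(α + n/2, β + Σ(xᵢ−μ)²/2).
Σ(xᵢ−μ)² = (5.69)² + (1.34)² + (-1.71)² + (-9.50)² + (2.60)² + (2.65)² + (2.18)² + (6.95)² + (0.60)² + (-1.43)² + (-6.20)² = 235.0281.
Posterior: Inv-Gamma(7.7 + 11/2, 1.2 + 235.0281/2) = Inv-Gamma(13.20, 118.71405).
E[σ²|data] = β/(α−1) = 118.71405/12.20 = 9.7307.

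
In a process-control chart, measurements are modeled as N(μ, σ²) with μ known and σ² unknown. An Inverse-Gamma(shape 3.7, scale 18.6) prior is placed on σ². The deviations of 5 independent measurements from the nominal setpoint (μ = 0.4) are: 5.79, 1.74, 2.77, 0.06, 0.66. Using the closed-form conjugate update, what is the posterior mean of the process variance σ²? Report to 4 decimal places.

7.8715

With known mean μ and an Inverse-Gamma(α, β) prior on σ², the Normal likelihood is conjugate: posterior is Inv-Gamma(α + n/2, β + Σ(xᵢ−μ)²/2).
Σ(xᵢ−μ)² = (5.79)² + (1.74)² + (2.77)² + (0.06)² + (0.66)² = 44.6638.
Posterior: Inv-Gamma(3.7 + 5/2, 18.6 + 44.6638/2) = Inv-Gamma(6.20, 40.93190).
E[σ²|data] = β/(α−1) = 40.93190/5.20 = 7.8715.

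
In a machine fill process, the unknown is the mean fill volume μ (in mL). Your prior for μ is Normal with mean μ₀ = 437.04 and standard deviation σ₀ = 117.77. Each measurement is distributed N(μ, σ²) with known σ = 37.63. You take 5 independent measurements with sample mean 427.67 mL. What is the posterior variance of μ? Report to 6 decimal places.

For Normal data with known variance σ², a Normal(μ₀, σ₀²) prior on μ is conjugate. Posterior precision = 1/σ₀² + n/σ²; posterior mean is the precision-weighted average of μ₀ and x̄.
σ₀² = 117.77² = 13869.7729, σ² = 37.63² = 1416.0169; σ² + n·σ₀² = 1416.0169 + 5·13869.7729 = 70764.8814.
Posterior precision = 1/σ₀² + n/σ² = 1/13869.7729 + 5/1416.0169 = (σ² + n·σ₀²)/(σ₀²σ²) = 70764.8814/(13869.7729·1416.0169); posterior variance σₙ² = σ₀²σ²/(σ² + n·σ₀²) = 13869.7729·1416.0169/70764.8814 = 277.536434.

277.536434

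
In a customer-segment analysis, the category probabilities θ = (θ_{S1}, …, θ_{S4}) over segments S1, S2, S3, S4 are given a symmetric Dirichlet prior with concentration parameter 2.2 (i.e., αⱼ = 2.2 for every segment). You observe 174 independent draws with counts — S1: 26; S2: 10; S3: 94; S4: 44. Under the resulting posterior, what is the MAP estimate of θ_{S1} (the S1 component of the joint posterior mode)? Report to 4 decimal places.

The Dirichlet prior is conjugate to the Multinomial likelihood: each posterior αⱼ = prior αⱼ + observed count nⱼ.
Posterior concentration: (28.2, 12.2, 96.2, 46.2), total = 182.8.
Joint mode component: (α_{S1}−1)/(Σα−K) = 27.2/178.8 = 0.1521.

0.1521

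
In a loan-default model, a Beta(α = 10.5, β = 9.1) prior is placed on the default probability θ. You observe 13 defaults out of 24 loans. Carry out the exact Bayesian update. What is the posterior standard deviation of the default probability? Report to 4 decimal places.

The Beta prior is conjugate to a Binomial/Bernoulli likelihood; the update adds successes to α and failures to β.
Posterior: Beta(α+k, β+n−k) = Beta(10.5+13, 9.1+11) = Beta(23.5, 20.1).
Var = αβ/((α+β)²(α+β+1)) = 23.5·20.1/(43.6²·44.6) = 0.00557129; SD = √0.00557129 = 0.0746.

0.0746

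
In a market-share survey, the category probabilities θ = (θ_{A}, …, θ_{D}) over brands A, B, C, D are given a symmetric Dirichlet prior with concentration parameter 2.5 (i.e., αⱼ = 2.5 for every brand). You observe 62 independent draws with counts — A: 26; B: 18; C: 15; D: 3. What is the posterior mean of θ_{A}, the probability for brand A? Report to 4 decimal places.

The Dirichlet prior is conjugate to the Multinomial likelihood: each posterior αⱼ = prior αⱼ + observed count nⱼ.
Posterior concentration: (28.5, 20.5, 17.5, 5.5), total = 72.0.
E[θ_{A}|data] = α_{A}/Σα = 28.5/72.0 = 0.3958.

0.3958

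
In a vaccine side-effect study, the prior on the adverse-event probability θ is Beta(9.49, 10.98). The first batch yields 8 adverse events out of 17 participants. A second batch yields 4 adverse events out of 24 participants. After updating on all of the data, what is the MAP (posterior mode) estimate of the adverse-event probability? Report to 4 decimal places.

The Beta prior is conjugate to a Binomial/Bernoulli likelihood; the update adds successes to α and failures to β.
After batch 1: Beta(9.49+8, 10.98+9) = Beta(17.49, 19.98).
After batch 2: Beta(17.49+4, 19.98+20) = Beta(21.49, 39.98).
Mode of Beta(a,b) for a,b>1 is (a−1)/(a+b−2) = 20.49/59.47 = 0.3445.

0.3445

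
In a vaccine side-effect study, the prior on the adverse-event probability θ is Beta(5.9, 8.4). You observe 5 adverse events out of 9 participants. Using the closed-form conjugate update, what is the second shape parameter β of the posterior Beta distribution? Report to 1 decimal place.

The Beta prior is conjugate to a Binomial/Bernoulli likelihood; the update adds successes to α and failures to β.
Posterior: Beta(α+k, β+n−k) = Beta(5.9+5, 8.4+4) = Beta(10.9, 12.4).
Posterior β = 12.4.

12.4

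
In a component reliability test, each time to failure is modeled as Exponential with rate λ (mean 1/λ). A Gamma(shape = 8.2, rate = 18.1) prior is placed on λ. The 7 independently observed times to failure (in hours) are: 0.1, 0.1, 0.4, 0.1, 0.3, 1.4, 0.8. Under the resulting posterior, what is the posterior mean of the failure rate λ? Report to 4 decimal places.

With a Gamma(shape α, rate β) prior on the exponential rate λ, the posterior after n observations with total T = Σxᵢ is Gamma(α+n, β+T).
Sum of observations T = 3.2 hours; n = 7.
Posterior: Gamma(8.2+7, 18.1+3.2) = Gamma(15.2, 21.3).
Posterior mean of λ = α/β = 15.2/21.3 = 0.7136.

0.7136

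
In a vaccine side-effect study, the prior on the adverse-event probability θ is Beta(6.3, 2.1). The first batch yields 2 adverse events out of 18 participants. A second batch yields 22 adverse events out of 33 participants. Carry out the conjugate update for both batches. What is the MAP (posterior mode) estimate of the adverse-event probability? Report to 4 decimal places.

The Beta prior is conjugate to a Binomial/Bernoulli likelihood; the update adds successes to α and failures to β.
After batch 1: Beta(6.3+2, 2.1+16) = Beta(8.3, 18.1).
After batch 2: Beta(8.3+22, 18.1+11) = Beta(30.3, 29.1).
Mode of Beta(a,b) for a,b>1 is (a−1)/(a+b−2) = 29.3/57.4 = 0.5105.

0.5105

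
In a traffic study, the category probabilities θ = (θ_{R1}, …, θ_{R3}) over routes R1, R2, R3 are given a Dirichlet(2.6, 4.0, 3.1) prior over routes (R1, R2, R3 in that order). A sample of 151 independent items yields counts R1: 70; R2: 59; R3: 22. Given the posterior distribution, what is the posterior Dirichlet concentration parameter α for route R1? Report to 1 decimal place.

72.6

The Dirichlet prior is conjugate to the Multinomial likelihood: each posterior αⱼ = prior αⱼ + observed count nⱼ.
Posterior concentration: (72.6, 63.0, 25.1), total = 160.7.
α_{R1} = 2.6 + 70 = 72.6.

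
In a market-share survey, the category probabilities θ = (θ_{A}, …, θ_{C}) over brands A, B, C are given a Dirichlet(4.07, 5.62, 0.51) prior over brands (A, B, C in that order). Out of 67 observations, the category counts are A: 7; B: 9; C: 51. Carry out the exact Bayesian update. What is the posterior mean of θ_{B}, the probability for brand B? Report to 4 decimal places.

0.1894

The Dirichlet prior is conjugate to the Multinomial likelihood: each posterior αⱼ = prior αⱼ + observed count nⱼ.
Posterior concentration: (11.07, 14.62, 51.51), total = 77.20.
E[θ_{B}|data] = α_{B}/Σα = 14.62/77.20 = 0.1894.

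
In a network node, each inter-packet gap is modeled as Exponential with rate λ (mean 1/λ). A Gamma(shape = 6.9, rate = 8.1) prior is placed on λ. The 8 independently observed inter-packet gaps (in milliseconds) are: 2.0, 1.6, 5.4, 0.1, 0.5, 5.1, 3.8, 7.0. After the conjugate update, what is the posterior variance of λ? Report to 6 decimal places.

0.013198

With a Gamma(shape α, rate β) prior on the exponential rate λ, the posterior after n observations with total T = Σxᵢ is Gamma(α+n, β+T).
Sum of observations T = 25.5 milliseconds; n = 8.
Posterior: Gamma(6.9+8, 8.1+25.5) = Gamma(14.9, 33.6).
Var = α/β² = 0.013198.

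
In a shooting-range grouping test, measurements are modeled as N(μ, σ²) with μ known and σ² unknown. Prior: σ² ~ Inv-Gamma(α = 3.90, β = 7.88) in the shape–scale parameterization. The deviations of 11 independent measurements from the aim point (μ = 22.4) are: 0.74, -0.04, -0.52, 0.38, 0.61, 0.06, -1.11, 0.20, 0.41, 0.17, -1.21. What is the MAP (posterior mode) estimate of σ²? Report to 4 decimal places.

0.9631

With known mean μ and an Inverse-Gamma(α, β) prior on σ², the Normal likelihood is conjugate: posterior is Inv-Gamma(α + n/2, β + Σ(xᵢ−μ)²/2).
Σ(xᵢ−μ)² = (0.74)² + (-0.04)² + (-0.52)² + (0.38)² + (0.61)² + (0.06)² + (-1.11)² + (0.20)² + (0.41)² + (0.17)² + (-1.21)² = 4.2729.
Posterior: Inv-Gamma(3.90 + 11/2, 7.88 + 4.2729/2) = Inv-Gamma(9.40, 10.01645).
Mode = β/(α+1) = 10.01645/10.40 = 0.9631.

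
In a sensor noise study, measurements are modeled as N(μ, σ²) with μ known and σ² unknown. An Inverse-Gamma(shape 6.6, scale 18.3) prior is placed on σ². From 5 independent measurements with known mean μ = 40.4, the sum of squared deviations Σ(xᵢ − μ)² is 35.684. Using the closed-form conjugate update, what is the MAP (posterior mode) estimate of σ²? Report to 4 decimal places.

3.5784

With known mean μ and an Inverse-Gamma(α, β) prior on σ², the Normal likelihood is conjugate: posterior is Inv-Gamma(α + n/2, β + Σ(xᵢ−μ)²/2).
Posterior: Inv-Gamma(6.6 + 5/2, 18.3 + 35.684/2) = Inv-Gamma(9.10, 36.1420).
Mode = β/(α+1) = 36.1420/10.10 = 3.5784.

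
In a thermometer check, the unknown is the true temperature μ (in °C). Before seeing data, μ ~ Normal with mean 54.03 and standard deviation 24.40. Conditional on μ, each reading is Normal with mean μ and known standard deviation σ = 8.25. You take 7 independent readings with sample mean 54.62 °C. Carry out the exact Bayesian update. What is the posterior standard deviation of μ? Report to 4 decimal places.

3.0931

For Normal data with known variance σ², a Normal(μ₀, σ₀²) prior on μ is conjugate. Posterior precision = 1/σ₀² + n/σ²; posterior mean is the precision-weighted average of μ₀ and x̄.
σ₀² = 24.40² = 595.36, σ² = 8.25² = 68.0625; σ² + n·σ₀² = 68.0625 + 7·595.36 = 4235.5825.
Posterior precision = 1/σ₀² + n/σ² = 1/595.36 + 7/68.0625 = (σ² + n·σ₀²)/(σ₀²σ²) = 4235.5825/(595.36·68.0625); posterior variance σₙ² = σ₀²σ²/(σ² + n·σ₀²) = 595.36·68.0625/4235.5825 = 9.566970.
Posterior SD = √σₙ² = √(595.36·68.0625/4235.5825) = 3.0931.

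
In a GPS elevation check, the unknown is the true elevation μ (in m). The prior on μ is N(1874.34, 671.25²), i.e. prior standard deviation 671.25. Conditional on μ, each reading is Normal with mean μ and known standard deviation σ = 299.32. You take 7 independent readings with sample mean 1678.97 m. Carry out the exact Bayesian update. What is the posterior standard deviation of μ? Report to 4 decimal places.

For Normal data with known variance σ², a Normal(μ₀, σ₀²) prior on μ is conjugate. Posterior precision = 1/σ₀² + n/σ²; posterior mean is the precision-weighted average of μ₀ and x̄.
σ₀² = 671.25² = 450576.5625, σ² = 299.32² = 89592.4624; σ² + n·σ₀² = 89592.4624 + 7·450576.5625 = 3243628.3999.
Posterior precision = 1/σ₀² + n/σ² = 1/450576.5625 + 7/89592.4624 = (σ² + n·σ₀²)/(σ₀²σ²) = 3243628.3999/(450576.5625·89592.4624); posterior variance σₙ² = σ₀²σ²/(σ² + n·σ₀²) = 450576.5625·89592.4624/3243628.3999 = 12445.403344.
Posterior SD = √σₙ² = √(450576.5625·89592.4624/3243628.3999) = 111.5590.

111.5590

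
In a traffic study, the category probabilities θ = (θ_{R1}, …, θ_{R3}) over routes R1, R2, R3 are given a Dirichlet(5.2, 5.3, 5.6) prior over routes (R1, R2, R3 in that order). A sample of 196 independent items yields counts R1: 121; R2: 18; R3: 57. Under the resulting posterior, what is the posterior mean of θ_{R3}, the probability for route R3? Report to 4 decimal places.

The Dirichlet prior is conjugate to the Multinomial likelihood: each posterior αⱼ = prior αⱼ + observed count nⱼ.
Posterior concentration: (126.2, 23.3, 62.6), total = 212.1.
E[θ_{R3}|data] = α_{R3}/Σα = 62.6/212.1 = 0.2951.

0.2951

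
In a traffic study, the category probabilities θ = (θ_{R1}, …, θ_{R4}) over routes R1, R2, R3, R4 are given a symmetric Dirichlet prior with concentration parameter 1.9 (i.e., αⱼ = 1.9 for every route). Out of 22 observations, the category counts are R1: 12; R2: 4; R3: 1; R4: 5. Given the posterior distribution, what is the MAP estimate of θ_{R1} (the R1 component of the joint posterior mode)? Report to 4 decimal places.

0.5039

The Dirichlet prior is conjugate to the Multinomial likelihood: each posterior αⱼ = prior αⱼ + observed count nⱼ.
Posterior concentration: (13.9, 5.9, 2.9, 6.9), total = 29.6.
Joint mode component: (α_{R1}−1)/(Σα−K) = 12.9/25.6 = 0.5039.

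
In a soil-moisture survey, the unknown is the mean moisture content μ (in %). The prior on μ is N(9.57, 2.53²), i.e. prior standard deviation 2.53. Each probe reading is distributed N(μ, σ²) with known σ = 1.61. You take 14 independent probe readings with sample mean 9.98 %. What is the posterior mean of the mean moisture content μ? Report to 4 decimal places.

For Normal data with known variance σ², a Normal(μ₀, σ₀²) prior on μ is conjugate. Posterior precision = 1/σ₀² + n/σ²; posterior mean is the precision-weighted average of μ₀ and x̄.
n·x̄ = 14·9.98 = 139.72.
σ₀² = 2.53² = 6.4009, σ² = 1.61² = 2.5921; σ² + n·σ₀² = 2.5921 + 14·6.4009 = 92.2047.
Posterior mean = (μ₀/σ₀² + n·x̄/σ²)/(1/σ₀² + n/σ²) = (σ²·μ₀ + σ₀²·n·x̄)/(σ² + n·σ₀²) = (2.5921·9.57 + 6.4009·139.72)/92.2047 = 919.140145/92.2047 = 9.9685.

9.9685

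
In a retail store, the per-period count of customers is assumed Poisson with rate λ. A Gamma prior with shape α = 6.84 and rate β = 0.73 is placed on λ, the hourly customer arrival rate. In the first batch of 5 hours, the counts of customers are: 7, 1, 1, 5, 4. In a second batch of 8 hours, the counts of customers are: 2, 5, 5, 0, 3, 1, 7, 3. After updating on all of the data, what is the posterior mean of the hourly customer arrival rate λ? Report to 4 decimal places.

With a Gamma(shape α, rate β) prior, the Poisson likelihood is conjugate: the posterior is Gamma(α + ΣXᵢ, β + n).
Batch 1: sum of counts S = 18 over n = 5 hours.
After batch 1: Gamma(α+S, β+n) = Gamma(6.84+18, 0.73+5) = Gamma(24.84, 5.73).
Batch 2: sum of counts S = 26 over n = 8 hours.
After batch 2: Gamma(α+S, β+n) = Gamma(24.84+26, 5.73+8) = Gamma(50.84, 13.73).
Posterior mean = α/β = 50.84/13.73 = 3.7028.

3.7028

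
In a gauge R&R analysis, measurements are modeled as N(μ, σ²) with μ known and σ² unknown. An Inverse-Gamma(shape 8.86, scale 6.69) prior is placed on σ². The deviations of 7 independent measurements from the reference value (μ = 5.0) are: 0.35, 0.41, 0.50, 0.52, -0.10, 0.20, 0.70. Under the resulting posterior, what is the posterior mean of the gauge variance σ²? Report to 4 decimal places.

With known mean μ and an Inverse-Gamma(α, β) prior on σ², the Normal likelihood is conjugate: posterior is Inv-Gamma(α + n/2, β + Σ(xᵢ−μ)²/2).
Σ(xᵢ−μ)² = (0.35)² + (0.41)² + (0.50)² + (0.52)² + (-0.10)² + (0.20)² + (0.70)² = 1.3510.
Posterior: Inv-Gamma(8.86 + 7/2, 6.69 + 1.3510/2) = Inv-Gamma(12.36, 7.36550).
E[σ²|data] = β/(α−1) = 7.36550/11.36 = 0.6484.

0.6484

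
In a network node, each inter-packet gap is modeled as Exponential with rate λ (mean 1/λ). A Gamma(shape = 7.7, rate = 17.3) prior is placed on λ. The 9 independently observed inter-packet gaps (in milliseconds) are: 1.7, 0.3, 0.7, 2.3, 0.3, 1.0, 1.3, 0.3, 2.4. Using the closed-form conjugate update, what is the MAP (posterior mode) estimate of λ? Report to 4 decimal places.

0.5688

With a Gamma(shape α, rate β) prior on the exponential rate λ, the posterior after n observations with total T = Σxᵢ is Gamma(α+n, β+T).
Sum of observations T = 10.3 milliseconds; n = 9.
Posterior: Gamma(7.7+9, 17.3+10.3) = Gamma(16.7, 27.6).
Mode = (α−1)/β = 0.5688.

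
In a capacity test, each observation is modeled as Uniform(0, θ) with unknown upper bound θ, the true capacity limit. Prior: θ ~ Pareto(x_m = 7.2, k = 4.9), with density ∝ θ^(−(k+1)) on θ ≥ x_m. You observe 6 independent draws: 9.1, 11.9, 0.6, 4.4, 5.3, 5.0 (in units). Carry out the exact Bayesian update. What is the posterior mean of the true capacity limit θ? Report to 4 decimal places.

13.1020

A Pareto(scale x_m, shape k) prior on the upper bound θ of Uniform(0, θ) is conjugate: posterior is Pareto(max(x_m, max xᵢ), k + n).
Sample maximum = 11.9; prior scale x_m = 7.2 → posterior scale = max = 11.9.
Posterior shape = 4.9 + 6 = 10.9.
E[θ|data] = k·x_m/(k−1) = 10.9·11.9/9.9 = 13.1020.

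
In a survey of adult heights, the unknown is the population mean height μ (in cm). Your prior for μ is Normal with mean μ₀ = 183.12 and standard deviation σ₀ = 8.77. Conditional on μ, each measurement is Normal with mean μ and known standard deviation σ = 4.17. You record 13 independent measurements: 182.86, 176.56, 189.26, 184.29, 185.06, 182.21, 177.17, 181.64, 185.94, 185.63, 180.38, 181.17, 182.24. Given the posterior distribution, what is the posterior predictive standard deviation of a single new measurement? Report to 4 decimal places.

For Normal data with known variance σ², a Normal(μ₀, σ₀²) prior on μ is conjugate. Posterior precision = 1/σ₀² + n/σ²; posterior mean is the precision-weighted average of μ₀ and x̄.
σ₀² = 8.77² = 76.9129, σ² = 4.17² = 17.3889; σ² + n·σ₀² = 17.3889 + 13·76.9129 = 1017.2566.
Posterior precision = 1/σ₀² + n/σ² = 1/76.9129 + 13/17.3889 = (σ² + n·σ₀²)/(σ₀²σ²) = 1017.2566/(76.9129·17.3889); posterior variance σₙ² = σ₀²σ²/(σ² + n·σ₀²) = 76.9129·17.3889/1017.2566 = 1.314743.
Predictive variance for one new observation = σₙ² + σ² = 76.9129·17.3889/1017.2566 + 17.3889 = σ²·(σ₀² + 1017.2566)/1017.2566 = 17.3889·1094.1695/1017.2566 = 18.703643; SD = √(17.3889·1094.1695/1017.2566) = 4.3248.

4.3248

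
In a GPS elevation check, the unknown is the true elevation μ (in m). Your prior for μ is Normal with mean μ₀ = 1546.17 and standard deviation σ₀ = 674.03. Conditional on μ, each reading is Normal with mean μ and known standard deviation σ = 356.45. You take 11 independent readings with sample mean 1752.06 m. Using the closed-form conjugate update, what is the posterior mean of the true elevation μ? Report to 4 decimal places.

For Normal data with known variance σ², a Normal(μ₀, σ₀²) prior on μ is conjugate. Posterior precision = 1/σ₀² + n/σ²; posterior mean is the precision-weighted average of μ₀ and x̄.
n·x̄ = 11·1752.06 = 19272.66.
σ₀² = 674.03² = 454316.4409, σ² = 356.45² = 127056.6025; σ² + n·σ₀² = 127056.6025 + 11·454316.4409 = 5124537.4524.
Posterior mean = (μ₀/σ₀² + n·x̄/σ²)/(1/σ₀² + n/σ²) = (σ²·μ₀ + σ₀²·n·x̄)/(σ² + n·σ₀²) = (127056.6025·1546.17 + 454316.4409·19272.66)/5124537.4524 = 8952337404.963219/5124537.4524 = 1746.9552.

1746.9552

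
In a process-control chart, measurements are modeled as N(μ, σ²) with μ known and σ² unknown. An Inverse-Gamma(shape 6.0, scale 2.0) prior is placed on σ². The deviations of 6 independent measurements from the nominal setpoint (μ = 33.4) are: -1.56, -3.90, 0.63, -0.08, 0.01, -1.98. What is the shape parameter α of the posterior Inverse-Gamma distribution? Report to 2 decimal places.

With known mean μ and an Inverse-Gamma(α, β) prior on σ², the Normal likelihood is conjugate: posterior is Inv-Gamma(α + n/2, β + Σ(xᵢ−μ)²/2).
Σ(xᵢ−μ)² = (-1.56)² + (-3.90)² + (0.63)² + (-0.08)² + (0.01)² + (-1.98)² = 21.9674.
Posterior: Inv-Gamma(6.0 + 6/2, 2.0 + 21.9674/2) = Inv-Gamma(9.00, 12.98370).
Posterior α = 9.00.

9.00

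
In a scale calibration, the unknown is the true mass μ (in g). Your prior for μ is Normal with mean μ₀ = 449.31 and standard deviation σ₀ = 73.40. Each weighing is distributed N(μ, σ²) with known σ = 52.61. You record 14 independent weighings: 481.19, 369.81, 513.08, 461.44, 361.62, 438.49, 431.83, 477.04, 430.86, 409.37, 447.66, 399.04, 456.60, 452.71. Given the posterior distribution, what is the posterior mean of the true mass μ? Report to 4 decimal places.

For Normal data with known variance σ², a Normal(μ₀, σ₀²) prior on μ is conjugate. Posterior precision = 1/σ₀² + n/σ²; posterior mean is the precision-weighted average of μ₀ and x̄.
Σxᵢ = 481.19 + 369.81 + 513.08 + 461.44 + 361.62 + 438.49 + 431.83 + 477.04 + 430.86 + 409.37 + 447.66 + 399.04 + 456.60 + 452.71 = 6130.74, so n·x̄ = 6130.74.
σ₀² = 73.40² = 5387.56, σ² = 52.61² = 2767.8121; σ² + n·σ₀² = 2767.8121 + 14·5387.56 = 78193.6521.
Posterior mean = (μ₀/σ₀² + n·x̄/σ²)/(1/σ₀² + n/σ²) = (σ²·μ₀ + σ₀²·n·x̄)/(σ² + n·σ₀²) = (2767.8121·449.31 + 5387.56·6130.74)/78193.6521 = 34273335.249051/78193.6521 = 438.3135.

438.3135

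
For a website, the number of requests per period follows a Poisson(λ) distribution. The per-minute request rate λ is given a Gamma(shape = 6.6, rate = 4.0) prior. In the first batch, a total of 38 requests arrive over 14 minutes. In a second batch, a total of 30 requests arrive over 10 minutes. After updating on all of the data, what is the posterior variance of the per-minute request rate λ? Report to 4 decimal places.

0.0952

With a Gamma(shape α, rate β) prior, the Poisson likelihood is conjugate: the posterior is Gamma(α + ΣXᵢ, β + n).
After batch 1: Gamma(α+S, β+n) = Gamma(6.6+38, 4.0+14) = Gamma(44.6, 18.0).
After batch 2: Gamma(α+S, β+n) = Gamma(44.6+30, 18.0+10) = Gamma(74.6, 28.0).
Var = α/β² = 74.6/28.0² = 0.0952.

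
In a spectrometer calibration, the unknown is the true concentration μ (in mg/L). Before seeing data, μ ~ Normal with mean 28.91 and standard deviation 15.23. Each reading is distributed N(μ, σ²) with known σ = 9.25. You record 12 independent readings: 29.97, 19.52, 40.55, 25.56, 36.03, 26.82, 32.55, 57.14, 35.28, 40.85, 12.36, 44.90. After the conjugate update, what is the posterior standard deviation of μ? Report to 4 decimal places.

For Normal data with known variance σ², a Normal(μ₀, σ₀²) prior on μ is conjugate. Posterior precision = 1/σ₀² + n/σ²; posterior mean is the precision-weighted average of μ₀ and x̄.
σ₀² = 15.23² = 231.9529, σ² = 9.25² = 85.5625; σ² + n·σ₀² = 85.5625 + 12·231.9529 = 2868.9973.
Posterior precision = 1/σ₀² + n/σ² = 1/231.9529 + 12/85.5625 = (σ² + n·σ₀²)/(σ₀²σ²) = 2868.9973/(231.9529·85.5625); posterior variance σₙ² = σ₀²σ²/(σ² + n·σ₀²) = 231.9529·85.5625/2868.9973 = 6.917563.
Posterior SD = √σₙ² = √(231.9529·85.5625/2868.9973) = 2.6301.

2.6301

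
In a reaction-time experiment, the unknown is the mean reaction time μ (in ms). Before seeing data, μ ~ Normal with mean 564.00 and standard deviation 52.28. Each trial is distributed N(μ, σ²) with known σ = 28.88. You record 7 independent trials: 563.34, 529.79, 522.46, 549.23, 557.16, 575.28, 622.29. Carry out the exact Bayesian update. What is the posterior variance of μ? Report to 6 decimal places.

For Normal data with known variance σ², a Normal(μ₀, σ₀²) prior on μ is conjugate. Posterior precision = 1/σ₀² + n/σ²; posterior mean is the precision-weighted average of μ₀ and x̄.
σ₀² = 52.28² = 2733.1984, σ² = 28.88² = 834.0544; σ² + n·σ₀² = 834.0544 + 7·2733.1984 = 19966.4432.
Posterior precision = 1/σ₀² + n/σ² = 1/2733.1984 + 7/834.0544 = (σ² + n·σ₀²)/(σ₀²σ²) = 19966.4432/(2733.1984·834.0544); posterior variance σₙ² = σ₀²σ²/(σ² + n·σ₀²) = 2733.1984·834.0544/19966.4432 = 114.173372.

114.173372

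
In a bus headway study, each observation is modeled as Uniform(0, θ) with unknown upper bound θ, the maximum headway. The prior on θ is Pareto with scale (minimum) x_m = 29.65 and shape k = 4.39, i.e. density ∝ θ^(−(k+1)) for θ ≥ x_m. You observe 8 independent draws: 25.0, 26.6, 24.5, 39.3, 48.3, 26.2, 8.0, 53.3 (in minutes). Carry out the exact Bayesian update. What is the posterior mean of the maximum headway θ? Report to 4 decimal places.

57.9795

A Pareto(scale x_m, shape k) prior on the upper bound θ of Uniform(0, θ) is conjugate: posterior is Pareto(max(x_m, max xᵢ), k + n).
Sample maximum = 53.3; prior scale x_m = 29.65 → posterior scale = max = 53.30.
Posterior shape = 4.39 + 8 = 12.39.
E[θ|data] = k·x_m/(k−1) = 12.39·53.30/11.39 = 57.9795.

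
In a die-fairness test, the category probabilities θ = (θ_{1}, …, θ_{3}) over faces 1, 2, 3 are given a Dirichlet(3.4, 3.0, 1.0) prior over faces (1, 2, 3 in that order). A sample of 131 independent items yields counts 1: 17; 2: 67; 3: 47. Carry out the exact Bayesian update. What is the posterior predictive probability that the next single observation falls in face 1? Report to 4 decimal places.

The Dirichlet prior is conjugate to the Multinomial likelihood: each posterior αⱼ = prior αⱼ + observed count nⱼ.
Posterior concentration: (20.4, 70.0, 48.0), total = 138.4.
P(next = 1 | data) = α_{1}/Σα = 0.1474.

0.1474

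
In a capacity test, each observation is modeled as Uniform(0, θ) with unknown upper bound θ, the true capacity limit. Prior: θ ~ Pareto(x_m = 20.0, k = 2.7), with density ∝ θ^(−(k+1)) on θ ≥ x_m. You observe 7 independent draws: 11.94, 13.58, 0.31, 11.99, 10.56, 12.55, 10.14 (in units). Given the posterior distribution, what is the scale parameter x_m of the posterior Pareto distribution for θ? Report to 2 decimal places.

A Pareto(scale x_m, shape k) prior on the upper bound θ of Uniform(0, θ) is conjugate: posterior is Pareto(max(x_m, max xᵢ), k + n).
Sample maximum = 13.58; prior scale x_m = 20.0 → posterior scale = max = 20.00.
Posterior shape = 2.7 + 7 = 9.7.
Posterior scale x_m = 20.00.

20.00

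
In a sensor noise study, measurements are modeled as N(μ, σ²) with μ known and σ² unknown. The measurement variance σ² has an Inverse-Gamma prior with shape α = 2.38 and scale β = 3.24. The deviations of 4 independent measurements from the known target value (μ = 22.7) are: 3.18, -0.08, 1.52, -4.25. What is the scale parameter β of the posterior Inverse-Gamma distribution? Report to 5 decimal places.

With known mean μ and an Inverse-Gamma(α, β) prior on σ², the Normal likelihood is conjugate: posterior is Inv-Gamma(α + n/2, β + Σ(xᵢ−μ)²/2).
Σ(xᵢ−μ)² = (3.18)² + (-0.08)² + (1.52)² + (-4.25)² = 30.4917.
Posterior: Inv-Gamma(2.38 + 4/2, 3.24 + 30.4917/2) = Inv-Gamma(4.38, 18.48585).
Posterior β = 18.48585.

18.48585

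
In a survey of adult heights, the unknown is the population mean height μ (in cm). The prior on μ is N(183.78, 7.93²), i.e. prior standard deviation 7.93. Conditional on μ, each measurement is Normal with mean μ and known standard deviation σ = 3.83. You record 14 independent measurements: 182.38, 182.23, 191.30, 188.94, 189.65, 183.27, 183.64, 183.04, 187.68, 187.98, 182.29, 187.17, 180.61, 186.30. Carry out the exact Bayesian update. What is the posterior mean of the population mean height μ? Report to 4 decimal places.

For Normal data with known variance σ², a Normal(μ₀, σ₀²) prior on μ is conjugate. Posterior precision = 1/σ₀² + n/σ²; posterior mean is the precision-weighted average of μ₀ and x̄.
Σxᵢ = 182.38 + 182.23 + 191.30 + 188.94 + 189.65 + 183.27 + 183.64 + 183.04 + 187.68 + 187.98 + 182.29 + 187.17 + 180.61 + 186.30 = 2596.48, so n·x̄ = 2596.48.
σ₀² = 7.93² = 62.8849, σ² = 3.83² = 14.6689; σ² + n·σ₀² = 14.6689 + 14·62.8849 = 895.0575.
Posterior mean = (μ₀/σ₀² + n·x̄/σ²)/(1/σ₀² + n/σ²) = (σ²·μ₀ + σ₀²·n·x̄)/(σ² + n·σ₀²) = (14.6689·183.78 + 62.8849·2596.48)/895.0575 = 165975.235594/895.0575 = 185.4353.

185.4353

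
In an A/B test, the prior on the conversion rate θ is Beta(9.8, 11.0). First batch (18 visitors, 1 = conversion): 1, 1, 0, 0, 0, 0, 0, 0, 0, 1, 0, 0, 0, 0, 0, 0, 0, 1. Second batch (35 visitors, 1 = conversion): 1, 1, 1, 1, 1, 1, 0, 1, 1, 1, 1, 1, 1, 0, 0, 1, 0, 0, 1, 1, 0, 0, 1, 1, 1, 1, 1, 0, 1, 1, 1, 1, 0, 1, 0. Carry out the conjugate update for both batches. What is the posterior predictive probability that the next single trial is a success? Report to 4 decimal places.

The Beta prior is conjugate to a Binomial/Bernoulli likelihood; the update adds successes to α and failures to β.
After batch 1: Beta(9.8+4, 11.0+14) = Beta(13.8, 25.0).
After batch 2: Beta(13.8+25, 25.0+10) = Beta(38.8, 35.0).
For a single future Bernoulli trial, P(success | data) = α/(α+β) = 0.5257.

0.5257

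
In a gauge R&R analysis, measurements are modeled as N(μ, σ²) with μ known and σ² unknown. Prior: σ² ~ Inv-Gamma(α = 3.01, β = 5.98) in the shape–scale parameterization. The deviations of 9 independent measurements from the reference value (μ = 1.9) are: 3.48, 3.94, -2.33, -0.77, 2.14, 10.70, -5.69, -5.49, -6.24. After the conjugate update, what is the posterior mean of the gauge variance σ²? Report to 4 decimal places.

20.4408

With known mean μ and an Inverse-Gamma(α, β) prior on σ², the Normal likelihood is conjugate: posterior is Inv-Gamma(α + n/2, β + Σ(xᵢ−μ)²/2).
Σ(xᵢ−μ)² = (3.48)² + (3.94)² + (-2.33)² + (-0.77)² + (2.14)² + (10.70)² + (-5.69)² + (-5.49)² + (-6.24)² = 254.1792.
Posterior: Inv-Gamma(3.01 + 9/2, 5.98 + 254.1792/2) = Inv-Gamma(7.51, 133.06960).
E[σ²|data] = β/(α−1) = 133.06960/6.51 = 20.4408.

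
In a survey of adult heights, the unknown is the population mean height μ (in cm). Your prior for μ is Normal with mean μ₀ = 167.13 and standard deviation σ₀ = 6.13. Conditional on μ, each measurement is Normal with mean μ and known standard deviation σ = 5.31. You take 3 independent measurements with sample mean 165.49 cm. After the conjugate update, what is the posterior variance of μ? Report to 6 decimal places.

For Normal data with known variance σ², a Normal(μ₀, σ₀²) prior on μ is conjugate. Posterior precision = 1/σ₀² + n/σ²; posterior mean is the precision-weighted average of μ₀ and x̄.
σ₀² = 6.13² = 37.5769, σ² = 5.31² = 28.1961; σ² + n·σ₀² = 28.1961 + 3·37.5769 = 140.9268.
Posterior precision = 1/σ₀² + n/σ² = 1/37.5769 + 3/28.1961 = (σ² + n·σ₀²)/(σ₀²σ²) = 140.9268/(37.5769·28.1961); posterior variance σₙ² = σ₀²σ²/(σ² + n·σ₀²) = 37.5769·28.1961/140.9268 = 7.518244.

7.518244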